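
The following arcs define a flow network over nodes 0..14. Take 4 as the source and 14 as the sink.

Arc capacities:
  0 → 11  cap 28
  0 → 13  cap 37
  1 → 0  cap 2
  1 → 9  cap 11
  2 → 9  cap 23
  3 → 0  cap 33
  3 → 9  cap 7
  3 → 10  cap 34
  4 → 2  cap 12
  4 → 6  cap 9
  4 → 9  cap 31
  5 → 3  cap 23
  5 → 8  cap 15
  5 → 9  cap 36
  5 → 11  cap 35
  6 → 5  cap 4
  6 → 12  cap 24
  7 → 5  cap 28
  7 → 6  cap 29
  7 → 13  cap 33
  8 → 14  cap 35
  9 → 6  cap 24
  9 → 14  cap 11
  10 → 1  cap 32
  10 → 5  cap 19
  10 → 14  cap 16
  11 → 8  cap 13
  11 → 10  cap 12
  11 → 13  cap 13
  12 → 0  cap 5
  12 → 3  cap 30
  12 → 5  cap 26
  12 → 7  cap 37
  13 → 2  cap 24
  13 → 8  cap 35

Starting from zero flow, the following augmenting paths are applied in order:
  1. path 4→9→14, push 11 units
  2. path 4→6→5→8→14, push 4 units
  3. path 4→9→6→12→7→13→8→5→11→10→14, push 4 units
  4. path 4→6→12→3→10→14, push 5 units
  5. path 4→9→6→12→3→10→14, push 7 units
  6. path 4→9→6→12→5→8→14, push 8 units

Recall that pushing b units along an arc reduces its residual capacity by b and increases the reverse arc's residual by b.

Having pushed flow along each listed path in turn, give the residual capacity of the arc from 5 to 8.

after path 1 (4→9→14, push 11): res(5,8)=15
after path 2 (4→6→5→8→14, push 4): res(5,8)=11
after path 3 (4→9→6→12→7→13→8→5→11→10→14, push 4): res(5,8)=15
after path 4 (4→6→12→3→10→14, push 5): res(5,8)=15
after path 5 (4→9→6→12→3→10→14, push 7): res(5,8)=15
after path 6 (4→9→6→12→5→8→14, push 8): res(5,8)=7

Residual capacity of (5,8): 7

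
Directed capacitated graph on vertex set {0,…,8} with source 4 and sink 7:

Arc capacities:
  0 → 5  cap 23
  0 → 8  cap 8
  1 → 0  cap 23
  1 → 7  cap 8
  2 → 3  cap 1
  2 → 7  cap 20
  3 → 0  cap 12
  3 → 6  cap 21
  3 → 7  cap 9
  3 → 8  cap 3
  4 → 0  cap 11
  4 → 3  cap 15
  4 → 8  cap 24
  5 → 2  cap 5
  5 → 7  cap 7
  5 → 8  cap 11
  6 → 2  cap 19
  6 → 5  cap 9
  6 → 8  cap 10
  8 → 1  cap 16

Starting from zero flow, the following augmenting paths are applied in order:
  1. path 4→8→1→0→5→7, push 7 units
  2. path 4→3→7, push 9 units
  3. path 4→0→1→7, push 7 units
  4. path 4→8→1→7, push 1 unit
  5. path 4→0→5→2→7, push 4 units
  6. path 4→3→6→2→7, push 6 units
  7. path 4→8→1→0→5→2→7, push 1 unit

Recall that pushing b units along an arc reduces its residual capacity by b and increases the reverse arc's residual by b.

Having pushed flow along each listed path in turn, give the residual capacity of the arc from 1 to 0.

after path 1 (4→8→1→0→5→7, push 7): res(1,0)=16
after path 2 (4→3→7, push 9): res(1,0)=16
after path 3 (4→0→1→7, push 7): res(1,0)=23
after path 4 (4→8→1→7, push 1): res(1,0)=23
after path 5 (4→0→5→2→7, push 4): res(1,0)=23
after path 6 (4→3→6→2→7, push 6): res(1,0)=23
after path 7 (4→8→1→0→5→2→7, push 1): res(1,0)=22

Residual capacity of (1,0): 22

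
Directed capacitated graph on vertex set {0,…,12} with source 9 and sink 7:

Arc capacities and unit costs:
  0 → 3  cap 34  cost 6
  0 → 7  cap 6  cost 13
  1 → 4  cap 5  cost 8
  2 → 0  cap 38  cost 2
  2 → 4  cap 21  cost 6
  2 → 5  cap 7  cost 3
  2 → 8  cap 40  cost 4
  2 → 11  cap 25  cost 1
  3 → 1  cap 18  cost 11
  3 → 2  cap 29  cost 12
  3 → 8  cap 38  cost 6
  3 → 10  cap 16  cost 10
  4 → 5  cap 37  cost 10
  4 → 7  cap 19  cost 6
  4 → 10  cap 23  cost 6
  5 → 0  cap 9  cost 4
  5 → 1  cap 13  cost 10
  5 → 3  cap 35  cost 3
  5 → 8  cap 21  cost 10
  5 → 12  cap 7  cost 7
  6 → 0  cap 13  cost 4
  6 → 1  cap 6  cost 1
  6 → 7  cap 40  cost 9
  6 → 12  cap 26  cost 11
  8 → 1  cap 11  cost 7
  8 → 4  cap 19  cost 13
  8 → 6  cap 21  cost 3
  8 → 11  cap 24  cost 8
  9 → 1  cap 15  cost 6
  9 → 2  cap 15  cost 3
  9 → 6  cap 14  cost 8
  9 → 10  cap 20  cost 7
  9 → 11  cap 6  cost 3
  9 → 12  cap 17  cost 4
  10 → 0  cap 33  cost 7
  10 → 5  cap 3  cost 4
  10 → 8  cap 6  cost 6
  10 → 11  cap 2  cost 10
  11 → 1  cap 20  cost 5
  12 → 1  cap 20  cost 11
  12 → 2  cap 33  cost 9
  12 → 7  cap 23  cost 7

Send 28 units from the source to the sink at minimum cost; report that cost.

shortest-cost path #1: 9→12→7 push 17 @ unit cost 11 (adds 187)
shortest-cost path #2: 9→2→4→7 push 11 @ unit cost 15 (adds 165)
total cost = 352

Minimum cost for 28 units: 352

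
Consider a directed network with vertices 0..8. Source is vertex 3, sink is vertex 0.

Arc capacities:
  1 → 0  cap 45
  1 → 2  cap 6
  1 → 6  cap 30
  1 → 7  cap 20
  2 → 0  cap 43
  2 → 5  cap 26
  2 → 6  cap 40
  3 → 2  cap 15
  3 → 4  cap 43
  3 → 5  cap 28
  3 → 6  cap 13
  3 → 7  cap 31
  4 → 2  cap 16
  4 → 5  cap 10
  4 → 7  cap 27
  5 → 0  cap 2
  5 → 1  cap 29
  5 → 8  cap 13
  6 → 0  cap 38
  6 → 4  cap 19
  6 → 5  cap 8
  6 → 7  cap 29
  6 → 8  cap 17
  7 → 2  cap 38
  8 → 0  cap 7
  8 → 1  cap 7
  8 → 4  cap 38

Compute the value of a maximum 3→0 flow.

augment #1: 3→2→0 bottleneck 15, total now 15
augment #2: 3→5→0 bottleneck 2, total now 17
augment #3: 3→6→0 bottleneck 13, total now 30
augment #4: 3→4→2→0 bottleneck 16, total now 46
augment #5: 3→5→1→0 bottleneck 26, total now 72
augment #6: 3→7→2→0 bottleneck 12, total now 84
augment #7: 3→4→5→1→0 bottleneck 3, total now 87
augment #8: 3→4→5→8→0 bottleneck 7, total now 94
augment #9: 3→7→2→6→0 bottleneck 19, total now 113
augment #10: 3→4→7→2→6→0 bottleneck 6, total now 119
augment #11: 3→4→7→2→5→8→1→0 bottleneck 1, total now 120

Maximum flow value: 120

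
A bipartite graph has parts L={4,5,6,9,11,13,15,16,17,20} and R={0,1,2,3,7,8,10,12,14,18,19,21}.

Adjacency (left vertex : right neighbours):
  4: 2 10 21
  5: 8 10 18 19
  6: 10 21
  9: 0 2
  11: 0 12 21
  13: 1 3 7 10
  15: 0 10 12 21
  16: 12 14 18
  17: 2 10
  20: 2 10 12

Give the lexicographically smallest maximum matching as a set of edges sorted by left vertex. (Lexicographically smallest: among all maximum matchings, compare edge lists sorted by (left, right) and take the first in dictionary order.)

Lex-smallest maximum matching: {(4,2), (5,8), (6,10), (9,0), (11,12), (13,1), (15,21), (16,14)}

|M| = 8 (so the lex-smallest maximum matching has 8 edges)
process left vertices in ascending order; for each, take the smallest-labelled available neighbour that still permits 8 edges overall, or leave it unmatched if none does
lex-smallest matching: {4-2, 5-8, 6-10, 9-0, 11-12, 13-1, 15-21, 16-14}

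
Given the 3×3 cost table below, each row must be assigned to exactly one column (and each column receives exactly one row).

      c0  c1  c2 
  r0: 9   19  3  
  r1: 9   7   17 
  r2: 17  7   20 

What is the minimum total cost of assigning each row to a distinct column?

optimal assignment: row0→col2 (cost 3), row1→col0 (cost 9), row2→col1 (cost 7)
total = 3 + 9 + 7 = 19

Minimum assignment cost: 19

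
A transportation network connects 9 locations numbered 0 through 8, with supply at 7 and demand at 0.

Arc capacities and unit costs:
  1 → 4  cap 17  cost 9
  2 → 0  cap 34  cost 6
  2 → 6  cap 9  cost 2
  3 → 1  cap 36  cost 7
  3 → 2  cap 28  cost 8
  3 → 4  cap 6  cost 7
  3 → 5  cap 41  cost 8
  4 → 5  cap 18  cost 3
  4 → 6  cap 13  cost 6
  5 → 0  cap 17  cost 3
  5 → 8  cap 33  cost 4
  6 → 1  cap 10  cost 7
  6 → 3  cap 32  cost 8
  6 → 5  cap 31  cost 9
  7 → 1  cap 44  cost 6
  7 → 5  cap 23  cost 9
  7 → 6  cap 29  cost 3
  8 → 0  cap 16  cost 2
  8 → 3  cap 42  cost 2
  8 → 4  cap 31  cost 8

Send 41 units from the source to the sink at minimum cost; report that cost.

shortest-cost path #1: 7→5→0 push 17 @ unit cost 12 (adds 204)
shortest-cost path #2: 7→5→8→0 push 6 @ unit cost 15 (adds 90)
shortest-cost path #3: 7→6→5→8→0 push 10 @ unit cost 18 (adds 180)
shortest-cost path #4: 7→6→3→2→0 push 8 @ unit cost 25 (adds 200)
total cost = 674

Minimum cost for 41 units: 674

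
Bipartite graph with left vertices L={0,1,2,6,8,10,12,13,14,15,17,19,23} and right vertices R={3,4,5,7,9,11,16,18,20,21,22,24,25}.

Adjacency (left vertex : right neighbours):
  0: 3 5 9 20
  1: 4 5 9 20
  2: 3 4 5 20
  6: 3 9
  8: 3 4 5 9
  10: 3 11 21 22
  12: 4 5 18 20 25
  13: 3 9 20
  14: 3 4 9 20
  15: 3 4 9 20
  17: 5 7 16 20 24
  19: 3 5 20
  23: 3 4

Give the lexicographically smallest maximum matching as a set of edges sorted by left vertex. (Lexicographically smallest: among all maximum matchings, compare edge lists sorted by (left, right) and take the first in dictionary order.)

|M| = 8 (so the lex-smallest maximum matching has 8 edges)
process left vertices in ascending order; for each, take the smallest-labelled available neighbour that still permits 8 edges overall, or leave it unmatched if none does
lex-smallest matching: {0-3, 1-4, 2-5, 6-9, 10-11, 12-18, 13-20, 17-7}

Lex-smallest maximum matching: {(0,3), (1,4), (2,5), (6,9), (10,11), (12,18), (13,20), (17,7)}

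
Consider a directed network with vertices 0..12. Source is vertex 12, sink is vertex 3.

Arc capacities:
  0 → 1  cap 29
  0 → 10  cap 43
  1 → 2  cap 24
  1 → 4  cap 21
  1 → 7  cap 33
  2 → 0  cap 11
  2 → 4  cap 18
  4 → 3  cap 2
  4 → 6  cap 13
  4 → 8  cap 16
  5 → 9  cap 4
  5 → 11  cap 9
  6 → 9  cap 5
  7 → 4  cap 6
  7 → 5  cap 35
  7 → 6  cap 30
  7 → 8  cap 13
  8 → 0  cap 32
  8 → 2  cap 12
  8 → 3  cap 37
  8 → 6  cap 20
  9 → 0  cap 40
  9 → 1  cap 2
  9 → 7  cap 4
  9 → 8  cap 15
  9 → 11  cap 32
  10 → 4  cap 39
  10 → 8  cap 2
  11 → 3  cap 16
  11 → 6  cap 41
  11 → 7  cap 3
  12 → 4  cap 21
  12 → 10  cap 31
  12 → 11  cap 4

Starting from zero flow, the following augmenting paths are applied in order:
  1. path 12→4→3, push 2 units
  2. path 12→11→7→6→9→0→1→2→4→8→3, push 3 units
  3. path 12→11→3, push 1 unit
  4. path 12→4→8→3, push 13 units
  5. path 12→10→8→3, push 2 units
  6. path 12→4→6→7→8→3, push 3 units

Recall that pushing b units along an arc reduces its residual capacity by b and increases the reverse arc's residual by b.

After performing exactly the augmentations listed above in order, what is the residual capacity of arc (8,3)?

after path 1 (12→4→3, push 2): res(8,3)=37
after path 2 (12→11→7→6→9→0→1→2→4→8→3, push 3): res(8,3)=34
after path 3 (12→11→3, push 1): res(8,3)=34
after path 4 (12→4→8→3, push 13): res(8,3)=21
after path 5 (12→10→8→3, push 2): res(8,3)=19
after path 6 (12→4→6→7→8→3, push 3): res(8,3)=16

Residual capacity of (8,3): 16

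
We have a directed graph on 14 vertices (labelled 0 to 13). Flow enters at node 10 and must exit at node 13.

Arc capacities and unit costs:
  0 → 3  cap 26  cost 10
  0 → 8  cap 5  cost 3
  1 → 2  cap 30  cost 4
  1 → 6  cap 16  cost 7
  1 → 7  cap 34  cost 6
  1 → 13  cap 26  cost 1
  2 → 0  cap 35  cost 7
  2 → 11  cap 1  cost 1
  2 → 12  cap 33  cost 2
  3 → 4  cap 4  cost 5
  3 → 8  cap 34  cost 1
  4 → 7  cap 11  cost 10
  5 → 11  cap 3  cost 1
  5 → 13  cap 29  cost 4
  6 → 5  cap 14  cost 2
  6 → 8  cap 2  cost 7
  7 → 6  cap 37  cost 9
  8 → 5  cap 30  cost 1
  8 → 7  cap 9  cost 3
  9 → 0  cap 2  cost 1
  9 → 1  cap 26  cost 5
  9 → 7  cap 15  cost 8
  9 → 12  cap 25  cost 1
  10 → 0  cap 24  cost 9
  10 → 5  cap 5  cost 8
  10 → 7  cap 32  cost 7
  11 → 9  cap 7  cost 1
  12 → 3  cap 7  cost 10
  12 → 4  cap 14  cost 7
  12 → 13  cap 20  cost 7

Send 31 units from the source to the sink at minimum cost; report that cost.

Minimum cost for 31 units: 636

shortest-cost path #1: 10→5→13 push 5 @ unit cost 12 (adds 60)
shortest-cost path #2: 10→0→8→5→13 push 5 @ unit cost 17 (adds 85)
shortest-cost path #3: 10→7→6→5→13 push 14 @ unit cost 22 (adds 308)
shortest-cost path #4: 10→0→3→8→5→13 push 5 @ unit cost 25 (adds 125)
shortest-cost path #5: 10→0→3→8→5→11→9→1→13 push 2 @ unit cost 29 (adds 58)
total cost = 636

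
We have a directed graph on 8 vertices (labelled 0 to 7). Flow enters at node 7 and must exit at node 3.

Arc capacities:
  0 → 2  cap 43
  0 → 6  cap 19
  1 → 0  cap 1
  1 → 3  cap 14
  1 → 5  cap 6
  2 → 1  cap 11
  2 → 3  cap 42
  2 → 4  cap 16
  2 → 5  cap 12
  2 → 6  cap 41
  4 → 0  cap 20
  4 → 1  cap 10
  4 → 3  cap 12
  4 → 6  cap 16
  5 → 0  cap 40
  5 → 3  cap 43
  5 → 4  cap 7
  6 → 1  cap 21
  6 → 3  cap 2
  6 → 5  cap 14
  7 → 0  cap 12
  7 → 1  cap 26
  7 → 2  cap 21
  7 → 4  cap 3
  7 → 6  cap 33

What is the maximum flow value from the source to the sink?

augment #1: 7→1→3 bottleneck 14, total now 14
augment #2: 7→2→3 bottleneck 21, total now 35
augment #3: 7→4→3 bottleneck 3, total now 38
augment #4: 7→6→3 bottleneck 2, total now 40
augment #5: 7→0→2→3 bottleneck 12, total now 52
augment #6: 7→1→5→3 bottleneck 6, total now 58
augment #7: 7→6→5→3 bottleneck 14, total now 72
augment #8: 7→1→0→2→3 bottleneck 1, total now 73

Maximum flow value: 73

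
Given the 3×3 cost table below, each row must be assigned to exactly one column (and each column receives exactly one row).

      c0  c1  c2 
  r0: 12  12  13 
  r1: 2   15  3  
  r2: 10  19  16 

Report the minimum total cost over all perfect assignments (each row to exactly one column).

Minimum assignment cost: 25

optimal assignment: row0→col1 (cost 12), row1→col2 (cost 3), row2→col0 (cost 10)
total = 12 + 3 + 10 = 25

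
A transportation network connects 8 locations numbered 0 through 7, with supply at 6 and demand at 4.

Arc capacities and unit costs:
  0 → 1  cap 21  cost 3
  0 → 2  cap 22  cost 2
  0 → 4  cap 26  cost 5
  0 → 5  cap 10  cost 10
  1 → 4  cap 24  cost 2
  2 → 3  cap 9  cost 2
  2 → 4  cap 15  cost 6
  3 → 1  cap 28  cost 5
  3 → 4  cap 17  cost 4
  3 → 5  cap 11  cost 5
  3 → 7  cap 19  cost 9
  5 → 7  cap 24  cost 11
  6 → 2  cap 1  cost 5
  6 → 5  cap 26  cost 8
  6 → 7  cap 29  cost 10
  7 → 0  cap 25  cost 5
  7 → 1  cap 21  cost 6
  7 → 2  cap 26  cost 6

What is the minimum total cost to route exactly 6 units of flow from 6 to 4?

shortest-cost path #1: 6→2→4 push 1 @ unit cost 11 (adds 11)
shortest-cost path #2: 6→7→1→4 push 5 @ unit cost 18 (adds 90)
total cost = 101

Minimum cost for 6 units: 101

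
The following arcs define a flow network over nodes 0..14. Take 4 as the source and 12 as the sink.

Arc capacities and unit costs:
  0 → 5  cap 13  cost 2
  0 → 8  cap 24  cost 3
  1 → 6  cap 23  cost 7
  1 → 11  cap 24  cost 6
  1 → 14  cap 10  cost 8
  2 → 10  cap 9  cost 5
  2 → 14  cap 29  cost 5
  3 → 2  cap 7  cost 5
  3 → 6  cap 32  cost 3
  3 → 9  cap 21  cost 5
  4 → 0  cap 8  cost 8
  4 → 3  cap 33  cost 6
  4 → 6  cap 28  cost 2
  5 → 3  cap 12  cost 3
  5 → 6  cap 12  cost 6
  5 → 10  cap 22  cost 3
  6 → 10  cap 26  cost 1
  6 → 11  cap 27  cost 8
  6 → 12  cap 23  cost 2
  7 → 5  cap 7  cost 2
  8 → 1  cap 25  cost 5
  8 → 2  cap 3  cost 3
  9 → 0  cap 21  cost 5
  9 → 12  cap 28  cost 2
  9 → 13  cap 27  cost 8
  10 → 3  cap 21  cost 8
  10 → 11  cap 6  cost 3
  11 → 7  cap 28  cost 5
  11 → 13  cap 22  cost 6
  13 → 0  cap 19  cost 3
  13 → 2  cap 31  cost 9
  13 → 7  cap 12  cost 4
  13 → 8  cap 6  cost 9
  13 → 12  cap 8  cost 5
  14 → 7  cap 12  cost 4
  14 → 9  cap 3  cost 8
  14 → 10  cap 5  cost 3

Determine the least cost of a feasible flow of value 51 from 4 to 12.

shortest-cost path #1: 4→6→12 push 23 @ unit cost 4 (adds 92)
shortest-cost path #2: 4→3→9→12 push 21 @ unit cost 13 (adds 273)
shortest-cost path #3: 4→6→10→11→13→12 push 5 @ unit cost 17 (adds 85)
shortest-cost path #4: 4→3→6→10→11→13→12 push 1 @ unit cost 24 (adds 24)
shortest-cost path #5: 4→3→2→14→9→12 push 1 @ unit cost 26 (adds 26)
total cost = 500

Minimum cost for 51 units: 500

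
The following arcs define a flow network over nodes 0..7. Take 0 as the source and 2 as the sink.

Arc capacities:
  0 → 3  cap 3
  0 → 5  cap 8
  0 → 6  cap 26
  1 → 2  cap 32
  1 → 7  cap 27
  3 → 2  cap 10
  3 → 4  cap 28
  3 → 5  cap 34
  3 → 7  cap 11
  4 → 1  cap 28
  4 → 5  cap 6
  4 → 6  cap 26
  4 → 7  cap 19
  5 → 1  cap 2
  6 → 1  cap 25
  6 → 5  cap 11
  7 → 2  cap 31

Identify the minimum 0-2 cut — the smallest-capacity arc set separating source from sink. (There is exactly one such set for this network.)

Min-cut arcs: {(0,3), (5,1), (6,1)} (total capacity 30)

augment #1: 0→3→2 push 3
augment #2: 0→5→1→2 push 2
augment #3: 0→6→1→2 push 25
max flow = 30; residual-reachable set from 0 gives S-side
cut edges (S→T): {(0,3), (5,1), (6,1)} total cap 30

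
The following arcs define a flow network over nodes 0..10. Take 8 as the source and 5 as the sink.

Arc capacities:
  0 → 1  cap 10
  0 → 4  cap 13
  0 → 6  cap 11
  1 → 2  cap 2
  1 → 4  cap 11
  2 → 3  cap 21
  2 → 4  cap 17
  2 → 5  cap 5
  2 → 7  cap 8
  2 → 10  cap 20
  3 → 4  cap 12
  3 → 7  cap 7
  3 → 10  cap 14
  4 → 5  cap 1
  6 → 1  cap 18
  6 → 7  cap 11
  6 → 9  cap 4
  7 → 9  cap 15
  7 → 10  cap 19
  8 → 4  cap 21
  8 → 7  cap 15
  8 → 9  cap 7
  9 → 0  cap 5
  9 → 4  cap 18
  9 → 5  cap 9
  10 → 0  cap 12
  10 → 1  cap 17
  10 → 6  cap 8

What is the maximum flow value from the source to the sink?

augment #1: 8→4→5 bottleneck 1, total now 1
augment #2: 8→9→5 bottleneck 7, total now 8
augment #3: 8→7→9→5 bottleneck 2, total now 10
augment #4: 8→7→10→1→2→5 bottleneck 2, total now 12

Maximum flow value: 12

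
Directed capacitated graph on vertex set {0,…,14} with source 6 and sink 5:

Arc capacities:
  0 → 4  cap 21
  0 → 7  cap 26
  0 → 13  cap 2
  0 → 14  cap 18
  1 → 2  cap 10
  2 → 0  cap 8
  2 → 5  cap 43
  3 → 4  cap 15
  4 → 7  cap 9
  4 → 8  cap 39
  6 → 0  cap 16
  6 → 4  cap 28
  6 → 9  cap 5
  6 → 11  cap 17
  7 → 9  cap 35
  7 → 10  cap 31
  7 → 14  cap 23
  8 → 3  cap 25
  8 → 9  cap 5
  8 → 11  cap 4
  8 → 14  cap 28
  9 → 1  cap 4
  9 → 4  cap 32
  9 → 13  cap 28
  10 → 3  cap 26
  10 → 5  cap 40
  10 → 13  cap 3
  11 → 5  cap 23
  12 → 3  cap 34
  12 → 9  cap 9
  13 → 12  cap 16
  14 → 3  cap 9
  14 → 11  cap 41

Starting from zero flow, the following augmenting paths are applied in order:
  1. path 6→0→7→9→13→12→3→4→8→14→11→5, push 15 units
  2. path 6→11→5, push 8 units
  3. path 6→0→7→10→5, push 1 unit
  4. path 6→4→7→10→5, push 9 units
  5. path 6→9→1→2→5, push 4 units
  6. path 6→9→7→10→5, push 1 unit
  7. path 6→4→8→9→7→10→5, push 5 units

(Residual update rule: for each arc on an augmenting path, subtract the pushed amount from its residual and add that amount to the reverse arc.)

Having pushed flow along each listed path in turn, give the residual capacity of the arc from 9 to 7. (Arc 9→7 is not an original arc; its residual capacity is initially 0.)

after path 1 (6→0→7→9→13→12→3→4→8→14→11→5, push 15): res(9,7)=15
after path 2 (6→11→5, push 8): res(9,7)=15
after path 3 (6→0→7→10→5, push 1): res(9,7)=15
after path 4 (6→4→7→10→5, push 9): res(9,7)=15
after path 5 (6→9→1→2→5, push 4): res(9,7)=15
after path 6 (6→9→7→10→5, push 1): res(9,7)=14
after path 7 (6→4→8→9→7→10→5, push 5): res(9,7)=9

Residual capacity of (9,7): 9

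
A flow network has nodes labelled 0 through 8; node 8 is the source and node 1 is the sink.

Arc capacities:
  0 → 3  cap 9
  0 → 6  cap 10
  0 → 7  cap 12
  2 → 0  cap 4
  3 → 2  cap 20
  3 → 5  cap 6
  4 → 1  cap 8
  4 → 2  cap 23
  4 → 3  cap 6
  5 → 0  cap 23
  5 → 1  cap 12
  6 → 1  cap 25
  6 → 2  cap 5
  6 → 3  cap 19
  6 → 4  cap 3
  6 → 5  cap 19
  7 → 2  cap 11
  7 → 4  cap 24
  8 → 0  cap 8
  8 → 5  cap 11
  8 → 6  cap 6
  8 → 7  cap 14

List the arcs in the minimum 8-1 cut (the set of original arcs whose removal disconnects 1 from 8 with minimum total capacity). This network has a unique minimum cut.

Min-cut arcs: {(0,6), (4,1), (5,1), (8,6)} (total capacity 36)

augment #1: 8→5→1 push 11
augment #2: 8→6→1 push 6
augment #3: 8→0→6→1 push 8
augment #4: 8→7→4→1 push 8
augment #5: 8→7→2→0→6→1 push 2
augment #6: 8→7→4→3→5→1 push 1
max flow = 36; residual-reachable set from 8 gives S-side
cut edges (S→T): {(0,6), (4,1), (5,1), (8,6)} total cap 36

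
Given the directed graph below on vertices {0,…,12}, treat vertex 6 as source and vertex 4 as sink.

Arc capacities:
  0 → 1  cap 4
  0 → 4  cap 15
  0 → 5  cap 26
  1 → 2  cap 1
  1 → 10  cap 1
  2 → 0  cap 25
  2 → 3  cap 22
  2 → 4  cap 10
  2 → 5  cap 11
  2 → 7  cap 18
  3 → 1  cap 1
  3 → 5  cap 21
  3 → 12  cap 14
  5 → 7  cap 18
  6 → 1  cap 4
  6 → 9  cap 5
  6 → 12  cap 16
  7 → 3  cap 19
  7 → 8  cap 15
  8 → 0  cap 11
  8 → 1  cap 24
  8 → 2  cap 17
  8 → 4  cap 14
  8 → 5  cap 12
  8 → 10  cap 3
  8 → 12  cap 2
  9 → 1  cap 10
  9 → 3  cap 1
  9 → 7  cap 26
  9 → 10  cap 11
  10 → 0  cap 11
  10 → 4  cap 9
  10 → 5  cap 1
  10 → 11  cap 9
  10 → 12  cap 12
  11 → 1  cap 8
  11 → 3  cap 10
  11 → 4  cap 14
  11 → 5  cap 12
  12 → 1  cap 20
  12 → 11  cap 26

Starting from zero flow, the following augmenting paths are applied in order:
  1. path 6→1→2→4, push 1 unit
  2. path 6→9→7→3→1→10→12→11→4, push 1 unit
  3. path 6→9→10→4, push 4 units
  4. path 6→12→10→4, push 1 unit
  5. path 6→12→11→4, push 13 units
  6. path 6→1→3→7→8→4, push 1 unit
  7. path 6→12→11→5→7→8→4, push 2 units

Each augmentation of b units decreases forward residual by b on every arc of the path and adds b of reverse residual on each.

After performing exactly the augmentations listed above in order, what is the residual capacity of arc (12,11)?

Residual capacity of (12,11): 10

after path 1 (6→1→2→4, push 1): res(12,11)=26
after path 2 (6→9→7→3→1→10→12→11→4, push 1): res(12,11)=25
after path 3 (6→9→10→4, push 4): res(12,11)=25
after path 4 (6→12→10→4, push 1): res(12,11)=25
after path 5 (6→12→11→4, push 13): res(12,11)=12
after path 6 (6→1→3→7→8→4, push 1): res(12,11)=12
after path 7 (6→12→11→5→7→8→4, push 2): res(12,11)=10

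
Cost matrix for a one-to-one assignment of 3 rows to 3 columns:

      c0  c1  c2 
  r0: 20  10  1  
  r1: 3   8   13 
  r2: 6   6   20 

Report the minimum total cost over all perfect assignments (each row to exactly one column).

Minimum assignment cost: 10

optimal assignment: row0→col2 (cost 1), row1→col0 (cost 3), row2→col1 (cost 6)
total = 1 + 3 + 6 = 10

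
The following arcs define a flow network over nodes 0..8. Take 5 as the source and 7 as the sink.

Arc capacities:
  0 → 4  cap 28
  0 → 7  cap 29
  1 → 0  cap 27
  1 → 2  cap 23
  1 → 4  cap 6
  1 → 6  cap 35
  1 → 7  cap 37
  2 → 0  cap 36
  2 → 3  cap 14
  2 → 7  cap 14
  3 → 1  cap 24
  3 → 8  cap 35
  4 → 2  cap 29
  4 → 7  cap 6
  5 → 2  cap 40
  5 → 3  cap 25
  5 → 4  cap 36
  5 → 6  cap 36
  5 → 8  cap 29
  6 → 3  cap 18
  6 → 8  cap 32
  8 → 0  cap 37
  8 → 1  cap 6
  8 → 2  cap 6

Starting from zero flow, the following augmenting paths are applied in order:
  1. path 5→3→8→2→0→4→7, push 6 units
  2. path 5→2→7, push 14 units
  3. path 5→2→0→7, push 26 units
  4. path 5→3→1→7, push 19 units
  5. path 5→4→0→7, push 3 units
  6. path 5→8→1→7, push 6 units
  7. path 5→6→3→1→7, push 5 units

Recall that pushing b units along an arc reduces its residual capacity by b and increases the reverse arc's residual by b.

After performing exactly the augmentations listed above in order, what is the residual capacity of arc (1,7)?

after path 1 (5→3→8→2→0→4→7, push 6): res(1,7)=37
after path 2 (5→2→7, push 14): res(1,7)=37
after path 3 (5→2→0→7, push 26): res(1,7)=37
after path 4 (5→3→1→7, push 19): res(1,7)=18
after path 5 (5→4→0→7, push 3): res(1,7)=18
after path 6 (5→8→1→7, push 6): res(1,7)=12
after path 7 (5→6→3→1→7, push 5): res(1,7)=7

Residual capacity of (1,7): 7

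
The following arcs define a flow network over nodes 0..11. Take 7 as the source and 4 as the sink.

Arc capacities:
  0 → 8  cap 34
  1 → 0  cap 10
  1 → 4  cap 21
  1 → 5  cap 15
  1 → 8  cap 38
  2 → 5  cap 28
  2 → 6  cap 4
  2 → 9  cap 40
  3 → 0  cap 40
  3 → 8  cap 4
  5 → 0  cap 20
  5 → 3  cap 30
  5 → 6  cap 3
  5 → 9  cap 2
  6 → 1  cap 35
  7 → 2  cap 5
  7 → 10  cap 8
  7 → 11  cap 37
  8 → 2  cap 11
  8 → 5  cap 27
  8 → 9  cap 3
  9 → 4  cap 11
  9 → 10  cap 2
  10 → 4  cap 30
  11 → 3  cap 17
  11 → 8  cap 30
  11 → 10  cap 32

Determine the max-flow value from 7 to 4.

augment #1: 7→10→4 bottleneck 8, total now 8
augment #2: 7→2→9→4 bottleneck 5, total now 13
augment #3: 7→11→10→4 bottleneck 22, total now 35
augment #4: 7→11→8→9→4 bottleneck 3, total now 38
augment #5: 7→11→8→2→9→4 bottleneck 3, total now 41
augment #6: 7→11→8→2→6→1→4 bottleneck 4, total now 45
augment #7: 7→11→8→5→6→1→4 bottleneck 3, total now 48

Maximum flow value: 48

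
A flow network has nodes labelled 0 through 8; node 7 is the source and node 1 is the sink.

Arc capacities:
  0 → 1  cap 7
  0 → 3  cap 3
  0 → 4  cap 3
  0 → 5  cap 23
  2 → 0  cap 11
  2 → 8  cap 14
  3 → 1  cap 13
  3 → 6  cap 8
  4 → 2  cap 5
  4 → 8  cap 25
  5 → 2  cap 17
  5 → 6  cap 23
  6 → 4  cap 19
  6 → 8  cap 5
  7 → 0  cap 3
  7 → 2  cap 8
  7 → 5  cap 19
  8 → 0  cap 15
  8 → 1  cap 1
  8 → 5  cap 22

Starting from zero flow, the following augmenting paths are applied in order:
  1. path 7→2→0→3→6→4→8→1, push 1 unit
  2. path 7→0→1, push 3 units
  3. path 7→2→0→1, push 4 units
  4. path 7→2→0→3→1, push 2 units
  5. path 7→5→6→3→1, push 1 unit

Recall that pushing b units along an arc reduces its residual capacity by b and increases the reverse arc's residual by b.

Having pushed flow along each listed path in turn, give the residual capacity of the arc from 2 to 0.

Residual capacity of (2,0): 4

after path 1 (7→2→0→3→6→4→8→1, push 1): res(2,0)=10
after path 2 (7→0→1, push 3): res(2,0)=10
after path 3 (7→2→0→1, push 4): res(2,0)=6
after path 4 (7→2→0→3→1, push 2): res(2,0)=4
after path 5 (7→5→6→3→1, push 1): res(2,0)=4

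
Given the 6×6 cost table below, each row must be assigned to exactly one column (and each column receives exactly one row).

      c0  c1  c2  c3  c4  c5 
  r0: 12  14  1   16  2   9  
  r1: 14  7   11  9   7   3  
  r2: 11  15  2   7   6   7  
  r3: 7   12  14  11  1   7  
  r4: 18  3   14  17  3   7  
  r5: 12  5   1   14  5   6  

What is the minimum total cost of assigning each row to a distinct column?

Minimum assignment cost: 23

optimal assignment: row0→col4 (cost 2), row1→col5 (cost 3), row2→col3 (cost 7), row3→col0 (cost 7), row4→col1 (cost 3), row5→col2 (cost 1)
total = 2 + 3 + 7 + 7 + 3 + 1 = 23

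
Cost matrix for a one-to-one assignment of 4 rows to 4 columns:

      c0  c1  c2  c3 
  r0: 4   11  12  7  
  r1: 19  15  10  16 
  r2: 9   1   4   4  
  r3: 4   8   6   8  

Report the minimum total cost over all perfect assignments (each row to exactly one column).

Minimum assignment cost: 22

optimal assignment: row0→col3 (cost 7), row1→col2 (cost 10), row2→col1 (cost 1), row3→col0 (cost 4)
total = 7 + 10 + 1 + 4 = 22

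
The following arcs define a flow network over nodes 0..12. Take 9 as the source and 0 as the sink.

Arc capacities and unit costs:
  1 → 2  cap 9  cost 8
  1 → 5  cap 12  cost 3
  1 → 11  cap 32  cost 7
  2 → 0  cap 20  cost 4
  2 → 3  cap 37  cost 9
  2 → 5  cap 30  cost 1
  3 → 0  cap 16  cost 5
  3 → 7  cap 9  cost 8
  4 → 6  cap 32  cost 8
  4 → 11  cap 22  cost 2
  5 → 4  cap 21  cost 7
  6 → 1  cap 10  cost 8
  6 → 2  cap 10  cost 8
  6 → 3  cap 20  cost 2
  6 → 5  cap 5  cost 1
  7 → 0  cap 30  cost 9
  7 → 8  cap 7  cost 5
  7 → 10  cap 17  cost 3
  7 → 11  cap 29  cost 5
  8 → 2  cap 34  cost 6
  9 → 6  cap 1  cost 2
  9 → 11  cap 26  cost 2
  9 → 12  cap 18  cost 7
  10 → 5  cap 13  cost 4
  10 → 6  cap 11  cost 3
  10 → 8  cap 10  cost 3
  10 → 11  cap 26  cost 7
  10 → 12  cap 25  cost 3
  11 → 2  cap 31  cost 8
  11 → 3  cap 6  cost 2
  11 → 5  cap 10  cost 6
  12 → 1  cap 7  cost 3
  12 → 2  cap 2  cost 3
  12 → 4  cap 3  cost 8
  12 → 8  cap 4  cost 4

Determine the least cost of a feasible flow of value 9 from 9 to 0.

shortest-cost path #1: 9→11→3→0 push 6 @ unit cost 9 (adds 54)
shortest-cost path #2: 9→6→3→0 push 1 @ unit cost 9 (adds 9)
shortest-cost path #3: 9→11→2→0 push 2 @ unit cost 14 (adds 28)
total cost = 91

Minimum cost for 9 units: 91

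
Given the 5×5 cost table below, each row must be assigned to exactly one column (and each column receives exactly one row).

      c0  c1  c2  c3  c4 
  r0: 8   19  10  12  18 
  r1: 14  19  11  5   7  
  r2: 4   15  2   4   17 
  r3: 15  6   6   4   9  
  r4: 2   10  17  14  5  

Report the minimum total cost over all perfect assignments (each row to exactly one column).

Minimum assignment cost: 26

optimal assignment: row0→col0 (cost 8), row1→col3 (cost 5), row2→col2 (cost 2), row3→col1 (cost 6), row4→col4 (cost 5)
total = 8 + 5 + 2 + 6 + 5 = 26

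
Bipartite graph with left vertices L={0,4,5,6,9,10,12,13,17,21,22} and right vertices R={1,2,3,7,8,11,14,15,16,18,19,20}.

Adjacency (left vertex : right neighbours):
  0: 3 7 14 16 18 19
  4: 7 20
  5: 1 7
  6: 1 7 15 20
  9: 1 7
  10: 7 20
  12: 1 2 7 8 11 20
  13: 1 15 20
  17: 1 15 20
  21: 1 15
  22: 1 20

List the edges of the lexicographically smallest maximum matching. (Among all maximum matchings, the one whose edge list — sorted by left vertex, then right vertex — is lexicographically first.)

|M| = 6 (so the lex-smallest maximum matching has 6 edges)
process left vertices in ascending order; for each, take the smallest-labelled available neighbour that still permits 6 edges overall, or leave it unmatched if none does
lex-smallest matching: {0-3, 4-7, 5-1, 6-15, 10-20, 12-2}

Lex-smallest maximum matching: {(0,3), (4,7), (5,1), (6,15), (10,20), (12,2)}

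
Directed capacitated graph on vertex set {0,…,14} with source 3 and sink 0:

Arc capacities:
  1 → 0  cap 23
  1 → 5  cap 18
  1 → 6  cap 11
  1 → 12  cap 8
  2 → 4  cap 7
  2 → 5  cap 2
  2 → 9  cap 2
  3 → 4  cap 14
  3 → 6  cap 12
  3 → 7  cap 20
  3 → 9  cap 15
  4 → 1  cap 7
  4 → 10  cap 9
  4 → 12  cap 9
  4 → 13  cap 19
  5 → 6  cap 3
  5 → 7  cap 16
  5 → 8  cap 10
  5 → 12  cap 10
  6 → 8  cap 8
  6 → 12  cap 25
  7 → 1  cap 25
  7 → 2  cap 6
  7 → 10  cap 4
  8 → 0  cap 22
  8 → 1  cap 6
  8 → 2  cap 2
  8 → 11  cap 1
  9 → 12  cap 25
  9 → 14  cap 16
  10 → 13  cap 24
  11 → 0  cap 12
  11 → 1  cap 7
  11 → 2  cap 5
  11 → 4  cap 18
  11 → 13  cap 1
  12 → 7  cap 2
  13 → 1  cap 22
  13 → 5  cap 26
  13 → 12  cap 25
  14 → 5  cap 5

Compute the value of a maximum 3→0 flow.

augment #1: 3→4→1→0 bottleneck 7, total now 7
augment #2: 3→6→8→0 bottleneck 8, total now 15
augment #3: 3→7→1→0 bottleneck 16, total now 31
augment #4: 3→4→13→5→8→0 bottleneck 7, total now 38
augment #5: 3→7→1→5→8→0 bottleneck 3, total now 41

Maximum flow value: 41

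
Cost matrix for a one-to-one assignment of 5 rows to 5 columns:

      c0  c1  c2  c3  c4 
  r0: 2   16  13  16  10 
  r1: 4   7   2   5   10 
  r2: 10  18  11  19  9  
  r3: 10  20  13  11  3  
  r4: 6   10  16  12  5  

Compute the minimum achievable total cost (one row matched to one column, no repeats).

Minimum assignment cost: 31

optimal assignment: row0→col0 (cost 2), row1→col3 (cost 5), row2→col2 (cost 11), row3→col4 (cost 3), row4→col1 (cost 10)
total = 2 + 5 + 11 + 3 + 10 = 31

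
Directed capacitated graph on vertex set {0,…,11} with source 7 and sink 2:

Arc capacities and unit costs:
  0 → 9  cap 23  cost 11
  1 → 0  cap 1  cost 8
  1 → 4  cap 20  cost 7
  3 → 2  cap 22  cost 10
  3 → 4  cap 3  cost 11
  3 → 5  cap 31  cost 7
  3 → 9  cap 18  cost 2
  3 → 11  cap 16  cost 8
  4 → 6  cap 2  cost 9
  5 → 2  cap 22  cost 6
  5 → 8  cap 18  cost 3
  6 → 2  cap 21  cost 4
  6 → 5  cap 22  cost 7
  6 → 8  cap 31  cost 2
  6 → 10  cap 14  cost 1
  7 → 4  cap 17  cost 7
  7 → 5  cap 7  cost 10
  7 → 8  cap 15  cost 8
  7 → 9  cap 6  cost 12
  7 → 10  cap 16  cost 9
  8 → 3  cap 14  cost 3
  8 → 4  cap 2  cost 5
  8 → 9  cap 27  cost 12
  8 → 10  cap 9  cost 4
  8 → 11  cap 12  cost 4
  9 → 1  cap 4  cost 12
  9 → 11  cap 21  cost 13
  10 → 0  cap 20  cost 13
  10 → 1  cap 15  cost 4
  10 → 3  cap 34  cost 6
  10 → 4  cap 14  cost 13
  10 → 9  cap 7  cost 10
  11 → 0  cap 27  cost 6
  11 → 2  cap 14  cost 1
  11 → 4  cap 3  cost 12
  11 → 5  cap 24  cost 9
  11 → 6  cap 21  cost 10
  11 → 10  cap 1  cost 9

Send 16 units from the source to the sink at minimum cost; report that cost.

shortest-cost path #1: 7→8→11→2 push 12 @ unit cost 13 (adds 156)
shortest-cost path #2: 7→5→2 push 4 @ unit cost 16 (adds 64)
total cost = 220

Minimum cost for 16 units: 220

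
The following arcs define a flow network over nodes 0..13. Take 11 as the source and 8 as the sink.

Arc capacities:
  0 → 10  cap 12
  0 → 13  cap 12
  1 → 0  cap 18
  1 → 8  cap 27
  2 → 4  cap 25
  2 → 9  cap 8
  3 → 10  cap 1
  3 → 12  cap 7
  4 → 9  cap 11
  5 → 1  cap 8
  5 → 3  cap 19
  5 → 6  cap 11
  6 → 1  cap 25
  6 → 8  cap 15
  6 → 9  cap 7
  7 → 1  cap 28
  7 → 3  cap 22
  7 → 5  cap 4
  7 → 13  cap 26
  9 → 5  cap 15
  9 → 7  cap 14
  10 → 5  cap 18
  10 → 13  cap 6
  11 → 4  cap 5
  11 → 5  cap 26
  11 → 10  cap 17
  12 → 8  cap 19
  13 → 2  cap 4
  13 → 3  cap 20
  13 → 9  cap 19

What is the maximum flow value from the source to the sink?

augment #1: 11→5→1→8 bottleneck 8, total now 8
augment #2: 11→5→6→8 bottleneck 11, total now 19
augment #3: 11→5→3→12→8 bottleneck 7, total now 26
augment #4: 11→4→9→7→1→8 bottleneck 5, total now 31
augment #5: 11→10→13→9→7→1→8 bottleneck 6, total now 37

Maximum flow value: 37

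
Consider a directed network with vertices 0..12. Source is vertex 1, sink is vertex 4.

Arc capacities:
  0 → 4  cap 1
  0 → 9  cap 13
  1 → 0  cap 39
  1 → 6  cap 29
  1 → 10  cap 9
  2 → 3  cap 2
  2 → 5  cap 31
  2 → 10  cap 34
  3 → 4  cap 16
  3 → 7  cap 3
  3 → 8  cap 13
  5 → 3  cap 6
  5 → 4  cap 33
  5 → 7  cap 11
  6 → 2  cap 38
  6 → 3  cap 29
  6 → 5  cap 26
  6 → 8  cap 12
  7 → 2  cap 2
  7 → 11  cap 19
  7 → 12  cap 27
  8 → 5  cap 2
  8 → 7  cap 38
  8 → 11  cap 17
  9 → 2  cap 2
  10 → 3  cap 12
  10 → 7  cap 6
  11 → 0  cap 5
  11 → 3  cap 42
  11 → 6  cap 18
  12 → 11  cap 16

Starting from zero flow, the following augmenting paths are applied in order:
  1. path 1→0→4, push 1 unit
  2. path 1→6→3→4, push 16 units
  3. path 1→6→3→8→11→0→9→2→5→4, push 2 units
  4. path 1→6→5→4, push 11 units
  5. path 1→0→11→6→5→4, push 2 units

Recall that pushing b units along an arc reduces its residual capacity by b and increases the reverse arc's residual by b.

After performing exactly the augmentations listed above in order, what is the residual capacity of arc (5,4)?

after path 1 (1→0→4, push 1): res(5,4)=33
after path 2 (1→6→3→4, push 16): res(5,4)=33
after path 3 (1→6→3→8→11→0→9→2→5→4, push 2): res(5,4)=31
after path 4 (1→6→5→4, push 11): res(5,4)=20
after path 5 (1→0→11→6→5→4, push 2): res(5,4)=18

Residual capacity of (5,4): 18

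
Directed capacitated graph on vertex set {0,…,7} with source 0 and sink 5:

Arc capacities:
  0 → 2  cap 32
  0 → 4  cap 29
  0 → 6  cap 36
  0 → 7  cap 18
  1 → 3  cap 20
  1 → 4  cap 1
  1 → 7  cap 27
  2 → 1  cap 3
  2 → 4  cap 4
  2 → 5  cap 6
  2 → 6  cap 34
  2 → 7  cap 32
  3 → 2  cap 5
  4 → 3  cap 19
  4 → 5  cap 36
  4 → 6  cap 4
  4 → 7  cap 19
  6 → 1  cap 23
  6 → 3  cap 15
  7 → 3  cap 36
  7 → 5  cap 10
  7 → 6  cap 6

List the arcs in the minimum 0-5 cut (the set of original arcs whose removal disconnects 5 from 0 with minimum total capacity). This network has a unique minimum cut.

Min-cut arcs: {(0,4), (1,4), (2,4), (2,5), (7,5)} (total capacity 50)

augment #1: 0→2→5 push 6
augment #2: 0→4→5 push 29
augment #3: 0→7→5 push 10
augment #4: 0→2→4→5 push 4
augment #5: 0→2→1→4→5 push 1
max flow = 50; residual-reachable set from 0 gives S-side
cut edges (S→T): {(0,4), (1,4), (2,4), (2,5), (7,5)} total cap 50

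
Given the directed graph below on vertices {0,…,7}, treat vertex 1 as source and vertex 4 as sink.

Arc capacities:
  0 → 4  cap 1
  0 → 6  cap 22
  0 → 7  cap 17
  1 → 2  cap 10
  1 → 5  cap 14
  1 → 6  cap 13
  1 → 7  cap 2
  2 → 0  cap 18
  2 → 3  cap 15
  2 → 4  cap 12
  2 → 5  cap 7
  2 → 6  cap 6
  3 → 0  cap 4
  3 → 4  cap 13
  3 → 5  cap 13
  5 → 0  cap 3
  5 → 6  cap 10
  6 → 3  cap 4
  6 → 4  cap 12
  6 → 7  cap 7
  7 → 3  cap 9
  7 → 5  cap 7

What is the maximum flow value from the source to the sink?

augment #1: 1→2→4 bottleneck 10, total now 10
augment #2: 1→6→4 bottleneck 12, total now 22
augment #3: 1→5→0→4 bottleneck 1, total now 23
augment #4: 1→6→3→4 bottleneck 1, total now 24
augment #5: 1→7→3→4 bottleneck 2, total now 26
augment #6: 1→5→6→3→4 bottleneck 3, total now 29
augment #7: 1→5→0→7→3→4 bottleneck 2, total now 31
augment #8: 1→5→6→7→3→4 bottleneck 5, total now 36

Maximum flow value: 36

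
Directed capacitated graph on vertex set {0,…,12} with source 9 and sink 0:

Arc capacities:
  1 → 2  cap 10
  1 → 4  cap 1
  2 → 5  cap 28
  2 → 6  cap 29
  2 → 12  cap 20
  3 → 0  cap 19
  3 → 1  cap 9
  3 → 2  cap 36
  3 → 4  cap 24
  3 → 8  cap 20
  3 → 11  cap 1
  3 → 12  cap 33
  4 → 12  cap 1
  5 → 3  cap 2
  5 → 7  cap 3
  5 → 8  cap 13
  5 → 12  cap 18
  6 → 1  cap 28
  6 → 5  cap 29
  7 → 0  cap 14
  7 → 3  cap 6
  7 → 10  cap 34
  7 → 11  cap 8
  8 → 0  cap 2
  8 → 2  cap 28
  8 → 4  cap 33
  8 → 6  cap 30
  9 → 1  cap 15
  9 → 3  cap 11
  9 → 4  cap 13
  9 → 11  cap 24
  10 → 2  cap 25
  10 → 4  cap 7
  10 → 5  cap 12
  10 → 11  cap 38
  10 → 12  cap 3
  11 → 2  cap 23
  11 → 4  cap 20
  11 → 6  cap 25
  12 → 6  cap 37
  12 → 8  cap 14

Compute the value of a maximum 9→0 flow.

augment #1: 9→3→0 bottleneck 11, total now 11
augment #2: 9→4→12→8→0 bottleneck 1, total now 12
augment #3: 9→1→2→5→3→0 bottleneck 2, total now 14
augment #4: 9→1→2→5→7→0 bottleneck 3, total now 17
augment #5: 9→1→2→5→8→0 bottleneck 1, total now 18

Maximum flow value: 18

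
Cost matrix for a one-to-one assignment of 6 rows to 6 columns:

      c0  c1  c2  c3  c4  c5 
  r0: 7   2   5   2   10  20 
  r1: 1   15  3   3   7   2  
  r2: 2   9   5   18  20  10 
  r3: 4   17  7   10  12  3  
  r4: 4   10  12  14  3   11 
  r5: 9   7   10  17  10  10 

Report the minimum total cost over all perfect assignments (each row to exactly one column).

Minimum assignment cost: 20

optimal assignment: row0→col3 (cost 2), row1→col2 (cost 3), row2→col0 (cost 2), row3→col5 (cost 3), row4→col4 (cost 3), row5→col1 (cost 7)
total = 2 + 3 + 2 + 3 + 3 + 7 = 20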